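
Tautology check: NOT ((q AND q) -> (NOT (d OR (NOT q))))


Build the truth table over {d, q}:
d | q | φ
---------
F | F | F
T | F | F
F | T | F
T | T | T
Counterexample at row 1: with d=F, q=F, the formula is F.

No, it is not a tautology.


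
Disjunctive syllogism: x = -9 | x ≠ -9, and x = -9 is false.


Disjunctive syllogism: from (P ∨ Q) and ¬P, infer Q.
One disjunct, 'x = -9', is ruled out; the other must hold.

x ≠ -9


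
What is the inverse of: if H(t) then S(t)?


The inverse of (P → Q) is (¬P → ¬Q). It is equivalent to the converse, not to the original.
Here P = 'H(t)' and Q = 'S(t)'.

If not (H(t)), then not (S(t)).


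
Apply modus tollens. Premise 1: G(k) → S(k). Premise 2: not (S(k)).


Modus tollens: from (P → Q) and ¬Q, infer ¬P.
Q = 'S(k)' is denied; since P → Q, P must also fail.

Not (G(k)).


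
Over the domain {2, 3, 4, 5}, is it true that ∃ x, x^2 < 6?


Evaluate the predicate on each element: 2:T, 3:F, 4:F, 5:F.
Witness x = 2 satisfies the predicate.

T


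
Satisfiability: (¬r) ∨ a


Search for a satisfying assignment over {a, r}.
Try a=F, r=F: the formula evaluates to T.
A satisfying assignment exists.

Satisfiable.


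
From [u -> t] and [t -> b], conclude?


Hypothetical syllogism: from (P → Q) and (Q → R), infer (P → R).
Chain the two implications through the shared middle term 't'.

u -> b


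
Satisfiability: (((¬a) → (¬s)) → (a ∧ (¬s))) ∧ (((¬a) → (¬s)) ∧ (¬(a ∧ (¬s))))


Check all 4 assignments over {a, s}:
a | s | φ
---------
F | F | F
T | F | F
F | T | F
T | T | F
No assignment makes the formula true.

Unsatisfiable.


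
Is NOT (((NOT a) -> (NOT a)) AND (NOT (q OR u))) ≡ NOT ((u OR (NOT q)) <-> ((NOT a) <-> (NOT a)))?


Compare truth tables:
a | q | u | φ | ψ
-----------------
F | F | F | F | F
T | F | F | F | F
F | T | F | T | T
T | T | F | T | T
F | F | T | T | F
T | F | T | T | F
F | T | T | T | F
T | T | T | T | F
They differ at row 5 (a=F, q=F, u=T): φ=T but ψ=F.

No, they are not logically equivalent.


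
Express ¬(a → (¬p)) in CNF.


Step 1: Rewrite a → (¬p) as ¬a ∨ (¬p).
Step 2: Negate: ¬(¬a ∨ (¬p)) = a ∧ ¬(¬p) (De Morgan + double negation).
Step 3: Eliminate any double negations (¬¬X = X).

a ∧ p


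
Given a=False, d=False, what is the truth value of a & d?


Conjunction is true only when both operands are true.
Substitute: a=False, d=False.
False & False evaluates to False.

False


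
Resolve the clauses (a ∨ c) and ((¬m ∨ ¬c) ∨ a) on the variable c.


The clauses contain complementary literals c and ¬c.
Resolution eliminates this pair and disjoins the remaining literals (merging duplicates).

(a ∨ ¬m)


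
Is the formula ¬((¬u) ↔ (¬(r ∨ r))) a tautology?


Build the truth table over {r, u}:
r | u | φ
---------
F | F | F
T | F | T
F | T | T
T | T | F
Counterexample at row 1: with r=F, u=F, the formula is F.

No, it is not a tautology.


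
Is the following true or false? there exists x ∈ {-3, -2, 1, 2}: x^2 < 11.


Evaluate the predicate on each element: -3:T, -2:T, 1:T, 2:T.
Witness x = -3 satisfies the predicate.

T


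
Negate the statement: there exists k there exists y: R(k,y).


Negation flips each quantifier (∀↔∃) and negates the inner predicate.
¬(there exists k there exists y: φ) = for all k for all y: ¬φ.

for all k for all y: NOT(R(k,y))


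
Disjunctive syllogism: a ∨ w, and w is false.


Disjunctive syllogism: from (P ∨ Q) and ¬P, infer Q.
One disjunct, 'w', is ruled out; the other must hold.

a


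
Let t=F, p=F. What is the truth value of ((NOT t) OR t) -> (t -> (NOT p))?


Substitute t=F, p=F:
NOT t = T
(NOT t) OR t = T OR F = T
NOT p = T
t -> (NOT p) = F -> T = T
((NOT t) OR t) -> (t -> (NOT p)) = T -> T = T

T


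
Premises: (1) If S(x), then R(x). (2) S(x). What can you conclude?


Modus ponens: from (P → Q) and P, infer Q.
P = 'S(x)' is asserted, and P → Q holds, so Q follows.

R(x).


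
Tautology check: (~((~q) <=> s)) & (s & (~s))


Build the truth table over {q, s}:
q | s | φ
---------
False | False | False
True | False | False
False | True | False
True | True | False
Counterexample at row 1: with q=False, s=False, the formula is False.

No, it is not a tautology.


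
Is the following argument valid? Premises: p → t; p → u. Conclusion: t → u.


This is (no valid rule). There exist truth assignments where the premises are all true but the conclusion is false.

Invalid.


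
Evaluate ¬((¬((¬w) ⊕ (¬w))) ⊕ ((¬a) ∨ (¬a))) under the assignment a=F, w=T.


Substitute a=F, w=T:
¬w = F
¬w = F
(¬w) ⊕ (¬w) = F ⊕ F = F
¬((¬w) ⊕ (¬w)) = T
¬a = T
¬a = T
(¬a) ∨ (¬a) = T ∨ T = T
(¬((¬w) ⊕ (¬w))) ⊕ ((¬a) ∨ (¬a)) = T ⊕ T = F
¬((¬((¬w) ⊕ (¬w))) ⊕ ((¬a) ∨ (¬a))) = T

T


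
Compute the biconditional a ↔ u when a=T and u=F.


Biconditional is true when both operands have the same truth value.
Substitute: a=T, u=F.
T ↔ F evaluates to F.

F


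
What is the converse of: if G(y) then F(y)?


The converse of (P → Q) is (Q → P). It is not in general equivalent to the original.
Here P = 'G(y)' and Q = 'F(y)'.

If F(y), then G(y).


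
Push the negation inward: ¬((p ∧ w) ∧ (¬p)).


De Morgan: the negation of a conjunction is the disjunction of the negations.
Distribute ¬ across ∧, flipping it to ∨, and negate each literal.

((¬p) ∨ (¬w)) ∨ p


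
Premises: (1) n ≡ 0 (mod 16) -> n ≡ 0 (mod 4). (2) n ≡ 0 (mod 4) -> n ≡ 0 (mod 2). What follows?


Hypothetical syllogism: from (P → Q) and (Q → R), infer (P → R).
Chain the two implications through the shared middle term 'n ≡ 0 (mod 4)'.

n ≡ 0 (mod 16) -> n ≡ 0 (mod 2)


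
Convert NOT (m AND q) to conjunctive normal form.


Step 1: Apply De Morgan: ¬(m ∧ q) = ¬m ∨ ¬q.

(NOT m) OR (NOT q)


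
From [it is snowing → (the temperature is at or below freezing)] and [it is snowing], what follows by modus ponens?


Modus ponens: from (P → Q) and P, infer Q.
P = 'it is snowing' is asserted, and P → Q holds, so Q follows.

(the temperature is at or below freezing).


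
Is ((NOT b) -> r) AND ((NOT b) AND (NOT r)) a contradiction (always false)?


Truth table over {b, r}:
b | r | φ
---------
F | F | F
T | F | F
F | T | F
T | T | F
Every row is false.

Yes, it is a contradiction.


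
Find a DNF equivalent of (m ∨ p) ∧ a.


Step 1: Distribute ∧ over ∨: (m ∨ p) ∧ a = (m ∧ a) ∨ (p ∧ a).

(m ∧ a) ∨ (p ∧ a)


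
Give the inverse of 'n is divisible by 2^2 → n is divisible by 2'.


The inverse of (P → Q) is (¬P → ¬Q). It is equivalent to the converse, not to the original.
Here P = 'n is divisible by 2^2' and Q = 'n is divisible by 2'.

If not (n is divisible by 2^2), then not (n is divisible by 2).


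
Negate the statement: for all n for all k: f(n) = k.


Negation flips each quantifier (∀↔∃) and negates the inner predicate.
¬(for all n for all k: φ) = there exists n there exists k: ¬φ.

there exists n there exists k: NOT(f(n) = k)


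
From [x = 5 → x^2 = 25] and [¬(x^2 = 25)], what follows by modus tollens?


Modus tollens: from (P → Q) and ¬Q, infer ¬P.
Q = 'x^2 = 25' is denied; since P → Q, P must also fail.

Not (x = 5).


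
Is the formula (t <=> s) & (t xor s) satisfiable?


Check all 4 assignments over {s, t}:
s | t | φ
---------
False | False | False
True | False | False
False | True | False
True | True | False
No assignment makes the formula true.

Unsatisfiable.


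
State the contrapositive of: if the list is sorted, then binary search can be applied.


The contrapositive of (P → Q) is (¬Q → ¬P); it is logically equivalent to the original.
Here P = 'the list is sorted' and Q = 'binary search can be applied'.

If not (binary search can be applied), then not (the list is sorted).


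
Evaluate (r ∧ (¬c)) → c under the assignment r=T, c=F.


Substitute r=T, c=F:
¬c = T
r ∧ (¬c) = T ∧ T = T
(r ∧ (¬c)) → c = T → F = F

F


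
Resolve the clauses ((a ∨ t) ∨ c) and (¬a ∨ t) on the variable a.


The clauses contain complementary literals a and ¬a.
Resolution eliminates this pair and disjoins the remaining literals (merging duplicates).

(c ∨ t)


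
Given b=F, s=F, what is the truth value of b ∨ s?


Disjunction is false only when both operands are false.
Substitute: b=F, s=F.
F ∨ F evaluates to F.

F


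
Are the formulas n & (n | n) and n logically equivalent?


Compare truth tables:
n | φ | ψ
---------
False | False | False
True | True | True
The columns φ and ψ agree on every row.

Yes, they are logically equivalent.


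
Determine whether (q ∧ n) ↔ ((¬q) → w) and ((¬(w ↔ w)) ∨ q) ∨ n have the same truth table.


Compare truth tables:
n | q | w | φ | ψ
-----------------
F | F | F | T | F
T | F | F | T | T
F | T | F | F | T
T | T | F | T | T
F | F | T | F | F
T | F | T | F | T
F | T | T | F | T
T | T | T | T | T
They differ at row 1 (n=F, q=F, w=F): φ=T but ψ=F.

No, they are not logically equivalent.


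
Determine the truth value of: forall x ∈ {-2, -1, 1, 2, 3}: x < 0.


Evaluate the predicate on each element: -2:True, -1:True, 1:False, 2:False, 3:False.
Counterexample x = 1 fails the predicate.

False


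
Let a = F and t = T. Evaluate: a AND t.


Conjunction is true only when both operands are true.
Substitute: a=F, t=T.
F AND T evaluates to F.

F


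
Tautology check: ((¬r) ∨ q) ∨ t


Build the truth table over {q, r, t}:
q | r | t | φ
-------------
F | F | F | T
T | F | F | T
F | T | F | F
T | T | F | T
F | F | T | T
T | F | T | T
F | T | T | T
T | T | T | T
Counterexample at row 3: with q=F, r=T, t=F, the formula is F.

No, it is not a tautology.


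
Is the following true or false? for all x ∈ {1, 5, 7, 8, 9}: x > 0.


Evaluate the predicate on each element: 1:T, 5:T, 7:T, 8:T, 9:T.
Every element satisfies the predicate.

T


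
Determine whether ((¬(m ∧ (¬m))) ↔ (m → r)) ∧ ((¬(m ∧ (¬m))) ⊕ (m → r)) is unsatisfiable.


Truth table over {m, r}:
m | r | φ
---------
F | F | F
T | F | F
F | T | F
T | T | F
Every row is false.

Yes, it is a contradiction.


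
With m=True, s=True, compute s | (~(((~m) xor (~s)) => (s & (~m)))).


Substitute m=True, s=True:
~m = False
~s = False
(~m) xor (~s) = False xor False = False
~m = False
s & (~m) = True & False = False
((~m) xor (~s)) => (s & (~m)) = False => False = True
~(((~m) xor (~s)) => (s & (~m))) = False
s | (~(((~m) xor (~s)) => (s & (~m)))) = True | False = True

True


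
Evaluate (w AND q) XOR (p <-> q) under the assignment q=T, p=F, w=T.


Substitute q=T, p=F, w=T:
w AND q = T AND T = T
p <-> q = F <-> T = F
(w AND q) XOR (p <-> q) = T XOR F = T

T


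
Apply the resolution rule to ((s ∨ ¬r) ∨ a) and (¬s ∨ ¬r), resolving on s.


The clauses contain complementary literals s and ¬s.
Resolution eliminates this pair and disjoins the remaining literals (merging duplicates).

(a ∨ ¬r)


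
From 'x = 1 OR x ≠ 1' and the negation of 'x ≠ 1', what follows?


Disjunctive syllogism: from (P ∨ Q) and ¬P, infer Q.
One disjunct, 'x ≠ 1', is ruled out; the other must hold.

x = 1


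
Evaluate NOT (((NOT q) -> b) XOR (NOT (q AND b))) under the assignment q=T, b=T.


Substitute q=T, b=T:
NOT q = F
(NOT q) -> b = F -> T = T
q AND b = T AND T = T
NOT (q AND b) = F
((NOT q) -> b) XOR (NOT (q AND b)) = T XOR F = T
NOT (((NOT q) -> b) XOR (NOT (q AND b))) = F

F


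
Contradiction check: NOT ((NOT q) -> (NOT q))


Truth table over {q}:
q | φ
-----
F | F
T | F
Every row is false.

Yes, it is a contradiction.


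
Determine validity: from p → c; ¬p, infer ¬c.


This is denying the antecedent (fallacy). There exist truth assignments where the premises are all true but the conclusion is false.

Invalid.


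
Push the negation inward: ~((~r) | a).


De Morgan: the negation of a disjunction is the conjunction of the negations.
Distribute ~ across |, flipping it to &, and negate each literal.

r & (~a)


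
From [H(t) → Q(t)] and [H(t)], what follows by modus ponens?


Modus ponens: from (P → Q) and P, infer Q.
P = 'H(t)' is asserted, and P → Q holds, so Q follows.

Q(t).


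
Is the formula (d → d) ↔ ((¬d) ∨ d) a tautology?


Build the truth table over {d}:
d | φ
-----
F | T
T | T
Every row evaluates to true.

Yes, it is a tautology.


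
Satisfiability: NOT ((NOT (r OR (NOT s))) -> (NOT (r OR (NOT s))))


Check all 4 assignments over {r, s}:
r | s | φ
---------
F | F | F
T | F | F
F | T | F
T | T | F
No assignment makes the formula true.

Unsatisfiable.


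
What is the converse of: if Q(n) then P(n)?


The converse of (P → Q) is (Q → P). It is not in general equivalent to the original.
Here P = 'Q(n)' and Q = 'P(n)'.

If P(n), then Q(n).


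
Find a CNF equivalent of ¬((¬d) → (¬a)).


Step 1: Rewrite (¬d) → (¬a) as ¬(¬d) ∨ (¬a).
Step 2: Negate: ¬(¬(¬d) ∨ (¬a)) = (¬d) ∧ ¬(¬a) (De Morgan + double negation).
Step 3: Eliminate any double negations (¬¬X = X).

(¬d) ∧ a


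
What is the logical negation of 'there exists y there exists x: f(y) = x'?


Negation flips each quantifier (∀↔∃) and negates the inner predicate.
¬(there exists y there exists x: φ) = for all y for all x: ¬φ.

for all y for all x: NOT(f(y) = x)


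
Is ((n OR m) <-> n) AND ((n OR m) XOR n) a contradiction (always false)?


Truth table over {m, n}:
m | n | φ
---------
F | F | F
T | F | F
F | T | F
T | T | F
Every row is false.

Yes, it is a contradiction.


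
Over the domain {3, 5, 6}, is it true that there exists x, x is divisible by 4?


Evaluate the predicate on each element: 3:F, 5:F, 6:F.
No element satisfies the predicate.

F


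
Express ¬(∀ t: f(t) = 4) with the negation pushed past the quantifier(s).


¬(∀ x: φ) = ∃ x: ¬φ, and ¬(∃ x: φ) = ∀ x: ¬φ.
Apply to the universal statement.

∃ t: ¬(f(t) = 4)


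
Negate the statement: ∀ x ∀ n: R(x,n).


Negation flips each quantifier (∀↔∃) and negates the inner predicate.
¬(∀ x ∀ n: φ) = ∃ x ∃ n: ¬φ.

∃ x ∃ n: ¬(R(x,n))


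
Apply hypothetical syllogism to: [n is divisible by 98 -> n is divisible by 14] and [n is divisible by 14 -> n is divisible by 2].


Hypothetical syllogism: from (P → Q) and (Q → R), infer (P → R).
Chain the two implications through the shared middle term 'n is divisible by 14'.

n is divisible by 98 -> n is divisible by 2


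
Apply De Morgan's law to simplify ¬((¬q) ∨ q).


De Morgan: the negation of a disjunction is the conjunction of the negations.
Distribute ¬ across ∨, flipping it to ∧, and negate each literal.

q ∧ (¬q)


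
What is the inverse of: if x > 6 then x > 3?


The inverse of (P → Q) is (¬P → ¬Q). It is equivalent to the converse, not to the original.
Here P = 'x > 6' and Q = 'x > 3'.

If not (x > 6), then not (x > 3).


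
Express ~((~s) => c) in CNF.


Step 1: Rewrite (¬s) → c as ¬(¬s) ∨ c.
Step 2: Negate: ¬(¬(¬s) ∨ c) = (¬s) ∧ ¬c (De Morgan + double negation).

(~s) & (~c)


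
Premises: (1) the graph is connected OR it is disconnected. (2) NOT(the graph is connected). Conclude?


Disjunctive syllogism: from (P ∨ Q) and ¬P, infer Q.
One disjunct, 'the graph is connected', is ruled out; the other must hold.

it is disconnected


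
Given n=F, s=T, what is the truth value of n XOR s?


Exclusive or is true when exactly one operand is true.
Substitute: n=F, s=T.
F XOR T evaluates to T.

T


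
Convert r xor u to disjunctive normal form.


Step 1: r ⊕ u is true exactly when they disagree: (r ∧ ¬u) ∨ (¬r ∧ u).

(r & (~u)) | ((~r) & u)


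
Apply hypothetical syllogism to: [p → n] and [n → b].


Hypothetical syllogism: from (P → Q) and (Q → R), infer (P → R).
Chain the two implications through the shared middle term 'n'.

p → b


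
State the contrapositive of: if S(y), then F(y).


The contrapositive of (P → Q) is (¬Q → ¬P); it is logically equivalent to the original.
Here P = 'S(y)' and Q = 'F(y)'.

If not (F(y)), then not (S(y)).


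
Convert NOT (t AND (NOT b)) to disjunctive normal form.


Step 1: Apply De Morgan: ¬(t ∧ (¬b)) = ¬t ∨ ¬(¬b).
Step 2: Eliminate any double negations (¬¬X = X).

(NOT t) OR b


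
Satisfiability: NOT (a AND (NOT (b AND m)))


Search for a satisfying assignment over {a, b, m}.
Try a=F, b=F, m=F: the formula evaluates to T.
A satisfying assignment exists.

Satisfiable.


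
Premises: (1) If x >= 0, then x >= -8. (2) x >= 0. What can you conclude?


Modus ponens: from (P → Q) and P, infer Q.
P = 'x >= 0' is asserted, and P → Q holds, so Q follows.

x >= -8.


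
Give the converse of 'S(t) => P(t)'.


The converse of (P → Q) is (Q → P). It is not in general equivalent to the original.
Here P = 'S(t)' and Q = 'P(t)'.

If P(t), then S(t).


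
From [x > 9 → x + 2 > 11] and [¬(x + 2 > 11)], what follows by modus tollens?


Modus tollens: from (P → Q) and ¬Q, infer ¬P.
Q = 'x + 2 > 11' is denied; since P → Q, P must also fail.

Not (x > 9).


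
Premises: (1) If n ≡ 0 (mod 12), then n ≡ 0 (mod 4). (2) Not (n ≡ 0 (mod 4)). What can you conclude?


Modus tollens: from (P → Q) and ¬Q, infer ¬P.
Q = 'n ≡ 0 (mod 4)' is denied; since P → Q, P must also fail.

Not (n ≡ 0 (mod 12)).


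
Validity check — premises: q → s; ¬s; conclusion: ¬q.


This matches the form of modus tollens: the conclusion follows in every model of the premises.

Valid.


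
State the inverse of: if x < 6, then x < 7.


The inverse of (P → Q) is (¬P → ¬Q). It is equivalent to the converse, not to the original.
Here P = 'x < 6' and Q = 'x < 7'.

If not (x < 6), then not (x < 7).


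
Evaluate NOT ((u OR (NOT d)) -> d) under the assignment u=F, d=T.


Substitute u=F, d=T:
NOT d = F
u OR (NOT d) = F OR F = F
(u OR (NOT d)) -> d = F -> T = T
NOT ((u OR (NOT d)) -> d) = F

F


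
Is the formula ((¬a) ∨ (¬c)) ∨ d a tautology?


Build the truth table over {a, c, d}:
a | c | d | φ
-------------
F | F | F | T
T | F | F | T
F | T | F | T
T | T | F | F
F | F | T | T
T | F | T | T
F | T | T | T
T | T | T | T
Counterexample at row 4: with a=T, c=T, d=F, the formula is F.

No, it is not a tautology.


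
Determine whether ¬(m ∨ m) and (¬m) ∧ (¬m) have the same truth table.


Compare truth tables:
m | φ | ψ
---------
F | T | T
T | F | F
The columns φ and ψ agree on every row.

Yes, they are logically equivalent.


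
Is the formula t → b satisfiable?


Search for a satisfying assignment over {b, t}.
Try b=F, t=F: the formula evaluates to T.
A satisfying assignment exists.

Satisfiable.


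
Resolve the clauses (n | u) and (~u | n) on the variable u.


The clauses contain complementary literals u and ~u.
Resolution eliminates this pair and disjoins the remaining literals (merging duplicates).

n


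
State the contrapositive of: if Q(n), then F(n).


The contrapositive of (P → Q) is (¬Q → ¬P); it is logically equivalent to the original.
Here P = 'Q(n)' and Q = 'F(n)'.

If not (F(n)), then not (Q(n)).


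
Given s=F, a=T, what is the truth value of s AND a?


Conjunction is true only when both operands are true.
Substitute: s=F, a=T.
F AND T evaluates to F.

F


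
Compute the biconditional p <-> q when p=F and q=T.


Biconditional is true when both operands have the same truth value.
Substitute: p=F, q=T.
F <-> T evaluates to F.

F


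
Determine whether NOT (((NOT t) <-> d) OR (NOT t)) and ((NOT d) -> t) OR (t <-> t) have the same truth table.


Compare truth tables:
d | t | φ | ψ
-------------
F | F | F | T
T | F | F | T
F | T | F | T
T | T | T | T
They differ at row 1 (d=F, t=F): φ=F but ψ=T.

No, they are not logically equivalent.


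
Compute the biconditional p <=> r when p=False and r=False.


Biconditional is true when both operands have the same truth value.
Substitute: p=False, r=False.
False <=> False evaluates to True.

True


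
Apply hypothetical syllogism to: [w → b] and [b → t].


Hypothetical syllogism: from (P → Q) and (Q → R), infer (P → R).
Chain the two implications through the shared middle term 'b'.

w → t


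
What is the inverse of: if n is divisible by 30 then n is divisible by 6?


The inverse of (P → Q) is (¬P → ¬Q). It is equivalent to the converse, not to the original.
Here P = 'n is divisible by 30' and Q = 'n is divisible by 6'.

If not (n is divisible by 30), then not (n is divisible by 6).


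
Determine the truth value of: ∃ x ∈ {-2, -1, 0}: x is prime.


Evaluate the predicate on each element: -2:F, -1:F, 0:F.
No element satisfies the predicate.

F


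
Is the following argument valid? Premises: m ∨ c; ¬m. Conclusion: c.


This matches the form of disjunctive syllogism: the conclusion follows in every model of the premises.

Valid.


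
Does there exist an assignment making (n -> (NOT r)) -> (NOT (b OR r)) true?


Search for a satisfying assignment over {b, n, r}.
Try b=F, n=F, r=F: the formula evaluates to T.
A satisfying assignment exists.

Satisfiable.


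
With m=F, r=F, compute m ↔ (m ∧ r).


Substitute m=F, r=F:
m ∧ r = F ∧ F = F
m ↔ (m ∧ r) = F ↔ F = T

T


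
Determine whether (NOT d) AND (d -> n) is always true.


Build the truth table over {d, n}:
d | n | φ
---------
F | F | T
T | F | F
F | T | T
T | T | F
Counterexample at row 2: with d=T, n=F, the formula is F.

No, it is not a tautology.


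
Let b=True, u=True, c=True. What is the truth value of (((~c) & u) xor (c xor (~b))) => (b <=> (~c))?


Substitute b=True, u=True, c=True:
~c = False
(~c) & u = False & True = False
~b = False
c xor (~b) = True xor False = True
((~c) & u) xor (c xor (~b)) = False xor True = True
~c = False
b <=> (~c) = True <=> False = False
(((~c) & u) xor (c xor (~b))) => (b <=> (~c)) = True => False = False

False


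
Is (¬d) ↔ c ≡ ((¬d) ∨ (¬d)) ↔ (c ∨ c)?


Compare truth tables:
c | d | φ | ψ
-------------
F | F | F | F
T | F | T | T
F | T | T | T
T | T | F | F
The columns φ and ψ agree on every row.

Yes, they are logically equivalent.


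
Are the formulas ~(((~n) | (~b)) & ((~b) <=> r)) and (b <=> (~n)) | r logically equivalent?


Compare truth tables:
b | n | r | φ | ψ
-----------------
False | False | False | True | False
True | False | False | False | True
False | True | False | True | True
True | True | False | True | False
False | False | True | False | True
True | False | True | True | True
False | True | True | False | True
True | True | True | True | True
They differ at row 1 (b=False, n=False, r=False): φ=True but ψ=False.

No, they are not logically equivalent.


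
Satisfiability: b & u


Search for a satisfying assignment over {b, u}.
Try b=True, u=True: the formula evaluates to True.
A satisfying assignment exists.

Satisfiable.


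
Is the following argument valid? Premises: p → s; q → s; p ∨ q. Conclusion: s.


This matches the form of proof by cases: the conclusion follows in every model of the premises.

Valid.


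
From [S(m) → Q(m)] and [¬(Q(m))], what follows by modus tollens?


Modus tollens: from (P → Q) and ¬Q, infer ¬P.
Q = 'Q(m)' is denied; since P → Q, P must also fail.

Not (S(m)).


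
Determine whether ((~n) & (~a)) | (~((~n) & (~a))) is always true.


Build the truth table over {a, n}:
a | n | φ
---------
False | False | True
True | False | True
False | True | True
True | True | True
Every row evaluates to true.

Yes, it is a tautology.


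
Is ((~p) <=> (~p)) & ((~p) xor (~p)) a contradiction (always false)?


Truth table over {p}:
p | φ
-----
False | False
True | False
Every row is false.

Yes, it is a contradiction.


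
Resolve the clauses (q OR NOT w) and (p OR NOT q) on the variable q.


The clauses contain complementary literals q and NOTq.
Resolution eliminates this pair and disjoins the remaining literals (merging duplicates).

(NOT w OR p)


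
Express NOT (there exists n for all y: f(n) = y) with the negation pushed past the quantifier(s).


Negation flips each quantifier (∀↔∃) and negates the inner predicate.
¬(there exists n for all y: φ) = for all n there exists y: ¬φ.

for all n there exists y: NOT(f(n) = y)


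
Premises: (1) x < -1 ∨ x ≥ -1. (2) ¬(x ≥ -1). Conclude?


Disjunctive syllogism: from (P ∨ Q) and ¬P, infer Q.
One disjunct, 'x ≥ -1', is ruled out; the other must hold.

x < -1


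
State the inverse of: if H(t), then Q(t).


The inverse of (P → Q) is (¬P → ¬Q). It is equivalent to the converse, not to the original.
Here P = 'H(t)' and Q = 'Q(t)'.

If not (H(t)), then not (Q(t)).


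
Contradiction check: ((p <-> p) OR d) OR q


Truth table over {d, p, q}:
d | p | q | φ
-------------
F | F | F | T
T | F | F | T
F | T | F | T
T | T | F | T
F | F | T | T
T | F | T | T
F | T | T | T
T | T | T | T
Satisfying assignment at row 1: d=F, p=F, q=F gives T.

No, it is not a contradiction.


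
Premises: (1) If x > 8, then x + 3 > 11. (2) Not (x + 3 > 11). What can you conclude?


Modus tollens: from (P → Q) and ¬Q, infer ¬P.
Q = 'x + 3 > 11' is denied; since P → Q, P must also fail.

Not (x > 8).


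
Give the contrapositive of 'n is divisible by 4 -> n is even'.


The contrapositive of (P → Q) is (¬Q → ¬P); it is logically equivalent to the original.
Here P = 'n is divisible by 4' and Q = 'n is even'.

If not (n is even), then not (n is divisible by 4).


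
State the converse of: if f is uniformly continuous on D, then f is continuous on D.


The converse of (P → Q) is (Q → P). It is not in general equivalent to the original.
Here P = 'f is uniformly continuous on D' and Q = 'f is continuous on D'.

If f is continuous on D, then f is uniformly continuous on D.


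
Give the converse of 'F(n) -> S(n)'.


The converse of (P → Q) is (Q → P). It is not in general equivalent to the original.
Here P = 'F(n)' and Q = 'S(n)'.

If S(n), then F(n).


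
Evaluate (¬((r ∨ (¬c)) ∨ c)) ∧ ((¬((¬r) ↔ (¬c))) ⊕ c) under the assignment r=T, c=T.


Substitute r=T, c=T:
¬c = F
r ∨ (¬c) = T ∨ F = T
(r ∨ (¬c)) ∨ c = T ∨ T = T
¬((r ∨ (¬c)) ∨ c) = F
¬r = F
¬c = F
(¬r) ↔ (¬c) = F ↔ F = T
¬((¬r) ↔ (¬c)) = F
(¬((¬r) ↔ (¬c))) ⊕ c = F ⊕ T = T
(¬((r ∨ (¬c)) ∨ c)) ∧ ((¬((¬r) ↔ (¬c))) ⊕ c) = F ∧ T = F

F


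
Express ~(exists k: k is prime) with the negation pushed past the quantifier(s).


¬(forall x: φ) = exists x: ¬φ, and ¬(exists x: φ) = forall x: ¬φ.
Apply to the existential statement.

forall k: ~(k is prime)


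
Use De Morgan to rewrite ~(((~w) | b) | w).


De Morgan: the negation of a disjunction is the conjunction of the negations.
Distribute ~ across |, flipping it to &, and negate each literal.

(w & (~b)) & (~w)


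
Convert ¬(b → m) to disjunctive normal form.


Step 1: Rewrite implication then negate: ¬(¬b ∨ m) = b ∧ ¬m.

b ∧ (¬m)


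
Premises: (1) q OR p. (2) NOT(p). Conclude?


Disjunctive syllogism: from (P ∨ Q) and ¬P, infer Q.
One disjunct, 'p', is ruled out; the other must hold.

q


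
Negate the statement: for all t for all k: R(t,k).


Negation flips each quantifier (∀↔∃) and negates the inner predicate.
¬(for all t for all k: φ) = there exists t there exists k: ¬φ.

there exists t there exists k: NOT(R(t,k))


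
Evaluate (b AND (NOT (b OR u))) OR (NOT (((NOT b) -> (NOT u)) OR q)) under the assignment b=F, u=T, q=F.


Substitute b=F, u=T, q=F:
b OR u = F OR T = T
NOT (b OR u) = F
b AND (NOT (b OR u)) = F AND F = F
NOT b = T
NOT u = F
(NOT b) -> (NOT u) = T -> F = F
((NOT b) -> (NOT u)) OR q = F OR F = F
NOT (((NOT b) -> (NOT u)) OR q) = T
(b AND (NOT (b OR u))) OR (NOT (((NOT b) -> (NOT u)) OR q)) = F OR T = T

T


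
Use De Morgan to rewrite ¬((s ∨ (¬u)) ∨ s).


De Morgan: the negation of a disjunction is the conjunction of the negations.
Distribute ¬ across ∨, flipping it to ∧, and negate each literal.

((¬s) ∧ u) ∧ (¬s)


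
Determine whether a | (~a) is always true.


Build the truth table over {a}:
a | φ
-----
False | True
True | True
Every row evaluates to true.

Yes, it is a tautology.


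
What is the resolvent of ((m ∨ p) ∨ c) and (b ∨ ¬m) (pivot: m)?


The clauses contain complementary literals m and ¬m.
Resolution eliminates this pair and disjoins the remaining literals (merging duplicates).

((p ∨ c) ∨ b)


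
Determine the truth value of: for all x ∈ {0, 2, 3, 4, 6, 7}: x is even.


Evaluate the predicate on each element: 0:T, 2:T, 3:F, 4:T, 6:T, 7:F.
Counterexample x = 3 fails the predicate.

F


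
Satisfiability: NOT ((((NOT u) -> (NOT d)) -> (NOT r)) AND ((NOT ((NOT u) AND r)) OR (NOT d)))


Search for a satisfying assignment over {d, r, u}.
Try d=F, r=T, u=F: the formula evaluates to T.
A satisfying assignment exists.

Satisfiable.


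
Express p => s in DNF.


Step 1: Rewrite p → s as ¬p ∨ s.

(~p) | s


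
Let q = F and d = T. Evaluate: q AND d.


Conjunction is true only when both operands are true.
Substitute: q=F, d=T.
F AND T evaluates to F.

F


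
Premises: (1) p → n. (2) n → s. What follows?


Hypothetical syllogism: from (P → Q) and (Q → R), infer (P → R).
Chain the two implications through the shared middle term 'n'.

p → s


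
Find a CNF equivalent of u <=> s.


Step 1: Rewrite u ↔ s as (u → s) ∧ (s → u).
Step 2: Rewrite each implication as a disjunction.

((~u) | s) & ((~s) | u)


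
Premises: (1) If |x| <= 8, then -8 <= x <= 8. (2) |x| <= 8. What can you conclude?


Modus ponens: from (P → Q) and P, infer Q.
P = '|x| <= 8' is asserted, and P → Q holds, so Q follows.

-8 <= x <= 8.


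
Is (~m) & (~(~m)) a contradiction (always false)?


Truth table over {m}:
m | φ
-----
False | False
True | False
Every row is false.

Yes, it is a contradiction.


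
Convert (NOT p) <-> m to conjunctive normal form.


Step 1: Rewrite (¬p) ↔ m as ((¬p) → m) ∧ (m → (¬p)).
Step 2: Rewrite each implication as a disjunction.
Step 3: Eliminate any double negations (¬¬X = X).

(p OR m) AND ((NOT m) OR (NOT p))


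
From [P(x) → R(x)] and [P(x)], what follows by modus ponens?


Modus ponens: from (P → Q) and P, infer Q.
P = 'P(x)' is asserted, and P → Q holds, so Q follows.

R(x).


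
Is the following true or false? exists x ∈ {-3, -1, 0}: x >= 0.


Evaluate the predicate on each element: -3:False, -1:False, 0:True.
Witness x = 0 satisfies the predicate.

True


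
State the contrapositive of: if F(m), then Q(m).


The contrapositive of (P → Q) is (¬Q → ¬P); it is logically equivalent to the original.
Here P = 'F(m)' and Q = 'Q(m)'.

If not (Q(m)), then not (F(m)).


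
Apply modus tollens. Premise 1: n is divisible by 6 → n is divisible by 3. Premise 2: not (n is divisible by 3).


Modus tollens: from (P → Q) and ¬Q, infer ¬P.
Q = 'n is divisible by 3' is denied; since P → Q, P must also fail.

Not (n is divisible by 6).


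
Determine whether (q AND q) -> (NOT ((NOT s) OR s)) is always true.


Build the truth table over {q, s}:
q | s | φ
---------
F | F | T
T | F | F
F | T | T
T | T | F
Counterexample at row 2: with q=T, s=F, the formula is F.

No, it is not a tautology.


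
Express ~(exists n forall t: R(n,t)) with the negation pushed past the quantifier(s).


Negation flips each quantifier (∀↔∃) and negates the inner predicate.
¬(exists n forall t: φ) = forall n exists t: ¬φ.

forall n exists t: ~(R(n,t))


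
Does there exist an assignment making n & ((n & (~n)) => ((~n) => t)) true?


Search for a satisfying assignment over {n, t}.
Try n=True, t=False: the formula evaluates to True.
A satisfying assignment exists.

Satisfiable.


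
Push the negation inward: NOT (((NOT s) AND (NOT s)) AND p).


De Morgan: the negation of a conjunction is the disjunction of the negations.
Distribute NOT across AND, flipping it to OR, and negate each literal.

(s OR s) OR (NOT p)


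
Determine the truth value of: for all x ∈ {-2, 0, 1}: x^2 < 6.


Evaluate the predicate on each element: -2:T, 0:T, 1:T.
Every element satisfies the predicate.

T


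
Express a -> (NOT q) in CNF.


Step 1: Rewrite a → (¬q) as ¬a ∨ (¬q).

(NOT a) OR (NOT q)


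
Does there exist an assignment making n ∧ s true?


Search for a satisfying assignment over {n, s}.
Try n=T, s=T: the formula evaluates to T.
A satisfying assignment exists.

Satisfiable.


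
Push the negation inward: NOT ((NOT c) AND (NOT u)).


De Morgan: the negation of a conjunction is the disjunction of the negations.
Distribute NOT across AND, flipping it to OR, and negate each literal.

c OR u


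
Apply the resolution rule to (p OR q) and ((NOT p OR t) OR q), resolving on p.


The clauses contain complementary literals p and NOTp.
Resolution eliminates this pair and disjoins the remaining literals (merging duplicates).

(q OR t)


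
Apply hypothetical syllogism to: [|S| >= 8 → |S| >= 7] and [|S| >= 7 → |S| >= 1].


Hypothetical syllogism: from (P → Q) and (Q → R), infer (P → R).
Chain the two implications through the shared middle term '|S| >= 7'.

|S| >= 8 → |S| >= 1


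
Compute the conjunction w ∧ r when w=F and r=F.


Conjunction is true only when both operands are true.
Substitute: w=F, r=F.
F ∧ F evaluates to F.

F


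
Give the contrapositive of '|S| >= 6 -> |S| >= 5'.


The contrapositive of (P → Q) is (¬Q → ¬P); it is logically equivalent to the original.
Here P = '|S| >= 6' and Q = '|S| >= 5'.

If not (|S| >= 5), then not (|S| >= 6).


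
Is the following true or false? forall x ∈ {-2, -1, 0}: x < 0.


Evaluate the predicate on each element: -2:True, -1:True, 0:False.
Counterexample x = 0 fails the predicate.

False


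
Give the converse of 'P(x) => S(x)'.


The converse of (P → Q) is (Q → P). It is not in general equivalent to the original.
Here P = 'P(x)' and Q = 'S(x)'.

If S(x), then P(x).


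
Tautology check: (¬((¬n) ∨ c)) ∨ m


Build the truth table over {c, m, n}:
c | m | n | φ
-------------
F | F | F | F
T | F | F | F
F | T | F | T
T | T | F | T
F | F | T | T
T | F | T | F
F | T | T | T
T | T | T | T
Counterexample at row 1: with c=F, m=F, n=F, the formula is F.

No, it is not a tautology.


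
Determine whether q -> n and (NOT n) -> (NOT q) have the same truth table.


Compare truth tables:
n | q | φ | ψ
-------------
F | F | T | T
T | F | T | T
F | T | F | F
T | T | T | T
The columns φ and ψ agree on every row.

Yes, they are logically equivalent.


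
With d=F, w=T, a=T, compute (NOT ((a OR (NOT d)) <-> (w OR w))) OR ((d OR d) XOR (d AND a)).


Substitute d=F, w=T, a=T:
NOT d = T
a OR (NOT d) = T OR T = T
w OR w = T OR T = T
(a OR (NOT d)) <-> (w OR w) = T <-> T = T
NOT ((a OR (NOT d)) <-> (w OR w)) = F
d OR d = F OR F = F
d AND a = F AND T = F
(d OR d) XOR (d AND a) = F XOR F = F
(NOT ((a OR (NOT d)) <-> (w OR w))) OR ((d OR d) XOR (d AND a)) = F OR F = F

F


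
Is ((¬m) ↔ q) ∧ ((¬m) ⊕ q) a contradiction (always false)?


Truth table over {m, q}:
m | q | φ
---------
F | F | F
T | F | F
F | T | F
T | T | F
Every row is false.

Yes, it is a contradiction.


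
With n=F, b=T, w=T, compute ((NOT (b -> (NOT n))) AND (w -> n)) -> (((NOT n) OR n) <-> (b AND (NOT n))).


Substitute n=F, b=T, w=T:
… (earlier sub-steps elided)
b -> (NOT n) = T -> T = T
NOT (b -> (NOT n)) = F
w -> n = T -> F = F
(NOT (b -> (NOT n))) AND (w -> n) = F AND F = F
NOT n = T
(NOT n) OR n = T OR F = T
NOT n = T
b AND (NOT n) = T AND T = T
((NOT n) OR n) <-> (b AND (NOT n)) = T <-> T = T
((NOT (b -> (NOT n))) AND (w -> n)) -> (((NOT n) OR n) <-> (b AND (NOT n))) = F -> T = T

T


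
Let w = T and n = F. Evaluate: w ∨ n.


Disjunction is false only when both operands are false.
Substitute: w=T, n=F.
T ∨ F evaluates to T.

T


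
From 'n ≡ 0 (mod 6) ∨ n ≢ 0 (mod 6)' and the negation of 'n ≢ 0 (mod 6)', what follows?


Disjunctive syllogism: from (P ∨ Q) and ¬P, infer Q.
One disjunct, 'n ≢ 0 (mod 6)', is ruled out; the other must hold.

n ≡ 0 (mod 6)


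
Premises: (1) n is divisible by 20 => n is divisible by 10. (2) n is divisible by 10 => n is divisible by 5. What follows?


Hypothetical syllogism: from (P → Q) and (Q → R), infer (P → R).
Chain the two implications through the shared middle term 'n is divisible by 10'.

n is divisible by 20 => n is divisible by 5


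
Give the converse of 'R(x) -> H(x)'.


The converse of (P → Q) is (Q → P). It is not in general equivalent to the original.
Here P = 'R(x)' and Q = 'H(x)'.

If H(x), then R(x).


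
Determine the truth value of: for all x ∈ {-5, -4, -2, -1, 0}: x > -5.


Evaluate the predicate on each element: -5:F, -4:T, -2:T, -1:T, 0:T.
Counterexample x = -5 fails the predicate.

F


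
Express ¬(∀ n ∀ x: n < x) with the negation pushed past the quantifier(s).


Negation flips each quantifier (∀↔∃) and negates the inner predicate.
¬(∀ n ∀ x: φ) = ∃ n ∃ x: ¬φ.

∃ n ∃ x: ¬(n < x)


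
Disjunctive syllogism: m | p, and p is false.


Disjunctive syllogism: from (P ∨ Q) and ¬P, infer Q.
One disjunct, 'p', is ruled out; the other must hold.

m


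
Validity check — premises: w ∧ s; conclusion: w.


This matches the form of conjunction elimination: the conclusion follows in every model of the premises.

Valid.


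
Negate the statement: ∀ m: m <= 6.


¬(∀ x: φ) = ∃ x: ¬φ, and ¬(∃ x: φ) = ∀ x: ¬φ.
Apply to the universal statement.

∃ m: ¬(m <= 6)


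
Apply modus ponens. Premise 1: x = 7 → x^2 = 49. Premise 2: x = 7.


Modus ponens: from (P → Q) and P, infer Q.
P = 'x = 7' is asserted, and P → Q holds, so Q follows.

x^2 = 49.


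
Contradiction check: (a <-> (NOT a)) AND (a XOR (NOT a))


Truth table over {a}:
a | φ
-----
F | F
T | F
Every row is false.

Yes, it is a contradiction.


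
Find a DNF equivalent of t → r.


Step 1: Rewrite t → r as ¬t ∨ r.

(¬t) ∨ r


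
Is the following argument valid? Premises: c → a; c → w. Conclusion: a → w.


This is (no valid rule). There exist truth assignments where the premises are all true but the conclusion is false.

Invalid.


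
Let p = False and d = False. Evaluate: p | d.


Disjunction is false only when both operands are false.
Substitute: p=False, d=False.
False | False evaluates to False.

False


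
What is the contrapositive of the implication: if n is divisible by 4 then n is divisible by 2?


The contrapositive of (P → Q) is (¬Q → ¬P); it is logically equivalent to the original.
Here P = 'n is divisible by 4' and Q = 'n is divisible by 2'.

If not (n is divisible by 2), then not (n is divisible by 4).


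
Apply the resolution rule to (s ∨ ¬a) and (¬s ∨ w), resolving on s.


The clauses contain complementary literals s and ¬s.
Resolution eliminates this pair and disjoins the remaining literals (merging duplicates).

(¬a ∨ w)


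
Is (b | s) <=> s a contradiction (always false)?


Truth table over {b, s}:
b | s | φ
---------
False | False | True
True | False | False
False | True | True
True | True | True
Satisfying assignment at row 1: b=False, s=False gives True.

No, it is not a contradiction.
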